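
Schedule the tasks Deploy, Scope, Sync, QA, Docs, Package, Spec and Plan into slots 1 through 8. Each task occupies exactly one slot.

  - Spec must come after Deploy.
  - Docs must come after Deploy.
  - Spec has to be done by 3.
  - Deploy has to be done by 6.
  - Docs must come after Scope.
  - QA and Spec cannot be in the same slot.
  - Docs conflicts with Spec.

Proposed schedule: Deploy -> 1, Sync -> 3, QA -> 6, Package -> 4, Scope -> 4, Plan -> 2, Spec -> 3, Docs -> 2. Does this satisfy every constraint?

Invalid. Docs must come after Scope.

Docs conflicts with Spec — holds.
QA and Spec cannot be in the same slot — holds.
Docs must come after Deploy — holds.
Docs must come after Scope — violated.
Deploy has to be done by 6 — holds.
Spec must come after Deploy — holds.
Spec has to be done by 3 — holds.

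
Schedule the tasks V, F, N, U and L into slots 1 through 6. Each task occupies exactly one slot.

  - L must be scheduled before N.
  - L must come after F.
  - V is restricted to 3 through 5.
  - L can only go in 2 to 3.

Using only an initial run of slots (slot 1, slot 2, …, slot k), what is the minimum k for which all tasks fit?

3 slots

The precedence chain requires at least 3 distinct slots.
3 works (last occupied slot: 3): for example F=1, V=3, N=3, L=2, U=1.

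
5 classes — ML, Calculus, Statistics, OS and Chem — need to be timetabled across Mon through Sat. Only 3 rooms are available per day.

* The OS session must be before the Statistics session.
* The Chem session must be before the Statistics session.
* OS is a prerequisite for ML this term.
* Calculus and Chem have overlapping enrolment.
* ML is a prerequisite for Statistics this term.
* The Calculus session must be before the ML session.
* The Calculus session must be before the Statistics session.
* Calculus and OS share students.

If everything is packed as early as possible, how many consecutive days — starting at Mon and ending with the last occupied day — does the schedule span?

The precedence chain requires at least 3 distinct days.
With at most 3 per day and 5 classes, at least 2 days are needed.
Could 3 days be enough, i.e. nothing placed later than Wed? No: ML must come after OS (at Mon or later) → {Tue, Wed}; OS must come before ML (at Wed or earlier) → {Mon, Tue}; Calculus must come before ML (at Wed or earlier) → {Mon, Tue}; Statistics must come after ML (at Tue or later) → {Wed}; ML must come before Statistics (at Wed or earlier) → {Tue}; OS must come before ML (at Tue or earlier) → {Mon}; Calculus must come before ML (at Tue or earlier) → {Mon}; OS can't share with Calculus (Mon) → nothing is left.
So 3 days is not enough.
4 works (last occupied day: Thu): for example Statistics in Thu; ML in Wed; Chem in Tue; Calculus in Mon; OS in Tue.

4 days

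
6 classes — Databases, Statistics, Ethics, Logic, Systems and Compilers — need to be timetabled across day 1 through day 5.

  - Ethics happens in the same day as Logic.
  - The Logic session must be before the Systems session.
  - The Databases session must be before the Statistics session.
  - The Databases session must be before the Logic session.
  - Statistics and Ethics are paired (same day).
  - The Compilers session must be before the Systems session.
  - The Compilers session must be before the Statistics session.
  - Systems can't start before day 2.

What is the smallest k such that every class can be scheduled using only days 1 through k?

The precedence chain requires at least 3 distinct days.
3 works (last occupied day: day 3): for example Databases in day 1, Compilers in day 1, Statistics in day 2, Logic in day 2, Ethics in day 2, Systems in day 3.

3 days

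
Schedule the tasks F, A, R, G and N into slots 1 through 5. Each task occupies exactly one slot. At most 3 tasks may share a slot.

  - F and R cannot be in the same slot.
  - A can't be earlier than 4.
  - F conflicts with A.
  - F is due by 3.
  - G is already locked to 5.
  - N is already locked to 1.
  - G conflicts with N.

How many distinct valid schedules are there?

Splitting on F: it can be 1 (8), 2 (8), 3 (8). Listing each branch's schedules as (A, R, G, N):
F=1: (4,2,5,1) (4,3,5,1) (4,4,5,1) (4,5,5,1) (5,2,5,1) (5,3,5,1) (5,4,5,1) (5,5,5,1) — 8.
F=2: (4,1,5,1) (4,3,5,1) (4,4,5,1) (4,5,5,1) (5,1,5,1) (5,3,5,1) (5,4,5,1) (5,5,5,1) — 8.
F=3: (4,1,5,1) (4,2,5,1) (4,4,5,1) (4,5,5,1) (5,1,5,1) (5,2,5,1) (5,4,5,1) (5,5,5,1) — 8.
Summing: 8 + 8 + 8 = 24.

24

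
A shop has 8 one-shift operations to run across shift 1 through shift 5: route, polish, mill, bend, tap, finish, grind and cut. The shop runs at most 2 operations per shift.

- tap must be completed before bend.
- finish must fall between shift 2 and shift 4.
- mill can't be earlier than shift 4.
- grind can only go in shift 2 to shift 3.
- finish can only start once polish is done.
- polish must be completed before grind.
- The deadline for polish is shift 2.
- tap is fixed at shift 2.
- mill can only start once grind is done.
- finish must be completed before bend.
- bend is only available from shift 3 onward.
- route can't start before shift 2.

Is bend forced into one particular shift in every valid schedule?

bend can be shift 3 (e.g. cut in shift 1, tap in shift 2, mill in shift 4, bend in shift 3, polish in shift 1, route in shift 4, finish in shift 2, grind in shift 3) or shift 4 (e.g. finish in shift 3, cut in shift 1, polish in shift 1, route in shift 3, bend in shift 4, tap in shift 2, mill in shift 4, grind in shift 2).

No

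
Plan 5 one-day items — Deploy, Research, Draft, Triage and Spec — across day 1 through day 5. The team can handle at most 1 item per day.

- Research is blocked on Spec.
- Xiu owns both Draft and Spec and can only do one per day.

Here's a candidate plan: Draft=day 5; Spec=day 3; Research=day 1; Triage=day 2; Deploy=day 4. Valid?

No. Research is blocked on Spec is not satisfied.

Xiu owns both Draft and Spec and can only do one per day — holds.
Research is blocked on Spec — violated.
The team can handle at most 1 item per day — holds.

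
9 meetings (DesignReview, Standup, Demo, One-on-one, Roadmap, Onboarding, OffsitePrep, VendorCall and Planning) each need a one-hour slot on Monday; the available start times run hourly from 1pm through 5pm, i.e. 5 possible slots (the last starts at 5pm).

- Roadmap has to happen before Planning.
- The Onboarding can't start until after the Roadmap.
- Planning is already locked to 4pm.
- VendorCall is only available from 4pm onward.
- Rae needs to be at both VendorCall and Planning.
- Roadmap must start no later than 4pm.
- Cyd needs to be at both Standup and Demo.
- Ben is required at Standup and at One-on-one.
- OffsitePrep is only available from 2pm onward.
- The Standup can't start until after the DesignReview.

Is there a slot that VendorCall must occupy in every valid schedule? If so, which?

5pm

VendorCall's window is 4pm–5pm.
Planning is fixed at 4pm, and VendorCall can't share a slot with Planning.
So VendorCall must be 5pm.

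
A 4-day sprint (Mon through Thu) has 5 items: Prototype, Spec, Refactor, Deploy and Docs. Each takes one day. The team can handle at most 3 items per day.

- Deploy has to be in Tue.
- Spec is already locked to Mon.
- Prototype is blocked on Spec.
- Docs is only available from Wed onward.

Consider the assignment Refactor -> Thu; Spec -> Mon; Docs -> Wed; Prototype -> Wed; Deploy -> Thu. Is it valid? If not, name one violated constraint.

Spec is already locked to Mon — holds.
The team can handle at most 3 items per day — holds.
Prototype is blocked on Spec — holds.
Deploy has to be in Tue — violated.
Docs is only available from Wed onward — holds.

Invalid. Deploy has to be in Tue.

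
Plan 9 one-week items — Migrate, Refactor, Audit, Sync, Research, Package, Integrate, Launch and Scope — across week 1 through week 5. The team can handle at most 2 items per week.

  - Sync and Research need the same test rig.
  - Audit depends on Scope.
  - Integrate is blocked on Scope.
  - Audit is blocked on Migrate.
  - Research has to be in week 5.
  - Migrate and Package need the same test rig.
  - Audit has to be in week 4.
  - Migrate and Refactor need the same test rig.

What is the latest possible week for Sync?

Sync at week 4 is achievable: Sync in week 4, Audit in week 4, Scope in week 1, Research in week 5, Launch in week 3, Integrate in week 2, Refactor in week 2, Package in week 3, Migrate in week 1.
Nothing later works — the conflict and capacity constraints rule out every week after week 4.

week 4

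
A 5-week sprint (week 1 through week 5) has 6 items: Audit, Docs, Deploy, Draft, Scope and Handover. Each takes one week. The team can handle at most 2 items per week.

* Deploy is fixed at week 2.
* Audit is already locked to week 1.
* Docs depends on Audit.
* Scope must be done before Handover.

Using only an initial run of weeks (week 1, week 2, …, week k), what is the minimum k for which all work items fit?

3

The precedence chain requires at least 2 distinct weeks.
With at most 2 per week and 6 work items, at least 3 weeks are needed.
3 works (last occupied week: week 3): for example Scope -> week 1; Docs -> week 2; Audit -> week 1; Draft -> week 3; Deploy -> week 2; Handover -> week 3.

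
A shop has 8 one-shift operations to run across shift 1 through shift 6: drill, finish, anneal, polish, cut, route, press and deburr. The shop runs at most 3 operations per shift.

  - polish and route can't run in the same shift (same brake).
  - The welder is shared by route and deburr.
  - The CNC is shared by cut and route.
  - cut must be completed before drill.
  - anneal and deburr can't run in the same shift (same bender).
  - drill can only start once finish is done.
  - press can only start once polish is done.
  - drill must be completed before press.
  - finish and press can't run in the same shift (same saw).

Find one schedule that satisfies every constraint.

anneal -> shift 2; route -> shift 2; drill -> shift 2; deburr -> shift 3; press -> shift 3; polish -> shift 1; cut -> shift 1; finish -> shift 1

Checking: drill(shift 2) before press(shift 3); finish(shift 1) before drill(shift 2); cut(shift 1) before drill(shift 2); polish(shift 1) before press(shift 3); finish(shift 1) != press(shift 3); anneal(shift 2) != deburr(shift 3); route(shift 2) != deburr(shift 3); cut(shift 1) != route(shift 2); polish(shift 1) != route(shift 2); max 3 per shift (cap 3).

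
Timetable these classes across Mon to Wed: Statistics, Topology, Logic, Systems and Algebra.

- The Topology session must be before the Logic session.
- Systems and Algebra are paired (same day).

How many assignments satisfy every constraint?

27

Splitting on Statistics: it can be Mon (9), Tue (9), Wed (9). Listing each branch's schedules as (Topology, Logic, Systems, Algebra):
Statistics=Mon: (Mon,Tue,Mon,Mon) (Mon,Tue,Tue,Tue) (Mon,Tue,Wed,Wed) (Mon,Wed,Mon,Mon) (Mon,Wed,Tue,Tue) (Mon,Wed,Wed,Wed) (Tue,Wed,Mon,Mon) (Tue,Wed,Tue,Tue) (Tue,Wed,Wed,Wed) — 9.
Statistics=Tue: (Mon,Tue,Mon,Mon) (Mon,Tue,Tue,Tue) (Mon,Tue,Wed,Wed) (Mon,Wed,Mon,Mon) (Mon,Wed,Tue,Tue) (Mon,Wed,Wed,Wed) (Tue,Wed,Mon,Mon) (Tue,Wed,Tue,Tue) (Tue,Wed,Wed,Wed) — 9.
Statistics=Wed: (Mon,Tue,Mon,Mon) (Mon,Tue,Tue,Tue) (Mon,Tue,Wed,Wed) (Mon,Wed,Mon,Mon) (Mon,Wed,Tue,Tue) (Mon,Wed,Wed,Wed) (Tue,Wed,Mon,Mon) (Tue,Wed,Tue,Tue) (Tue,Wed,Wed,Wed) — 9.
Summing: 9 + 9 + 9 = 27.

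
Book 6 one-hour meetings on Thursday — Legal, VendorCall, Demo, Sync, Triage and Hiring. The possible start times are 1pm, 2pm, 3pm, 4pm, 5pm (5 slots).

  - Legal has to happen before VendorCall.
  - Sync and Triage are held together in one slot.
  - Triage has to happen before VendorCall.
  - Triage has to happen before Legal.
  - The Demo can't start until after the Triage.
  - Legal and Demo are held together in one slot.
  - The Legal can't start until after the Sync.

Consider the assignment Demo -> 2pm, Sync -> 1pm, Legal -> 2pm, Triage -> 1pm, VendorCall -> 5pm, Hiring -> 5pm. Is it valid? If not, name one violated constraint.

Yes, all constraints hold

Triage has to happen before VendorCall — holds.
The Demo can't start until after the Triage — holds.
Legal and Demo are held together in one slot — holds.
Sync and Triage are held together in one slot — holds.
Triage has to happen before Legal — holds.
Legal has to happen before VendorCall — holds.
The Legal can't start until after the Sync — holds.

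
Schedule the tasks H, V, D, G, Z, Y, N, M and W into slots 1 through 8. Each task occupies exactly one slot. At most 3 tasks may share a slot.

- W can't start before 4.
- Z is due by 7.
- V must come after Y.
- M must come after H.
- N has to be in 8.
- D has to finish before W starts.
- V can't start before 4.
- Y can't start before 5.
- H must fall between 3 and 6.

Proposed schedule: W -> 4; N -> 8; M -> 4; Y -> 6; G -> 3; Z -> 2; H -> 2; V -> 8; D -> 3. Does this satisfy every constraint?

Invalid. H must fall between 3 and 6.

Z is due by 7 — holds.
At most 3 tasks may share a slot — holds.
M must come after H — holds.
D has to finish before W starts — holds.
W can't start before 4 — holds.
V must come after Y — holds.
H must fall between 3 and 6 — violated.
Y can't start before 5 — holds.
V can't start before 4 — holds.
N has to be in 8 — holds.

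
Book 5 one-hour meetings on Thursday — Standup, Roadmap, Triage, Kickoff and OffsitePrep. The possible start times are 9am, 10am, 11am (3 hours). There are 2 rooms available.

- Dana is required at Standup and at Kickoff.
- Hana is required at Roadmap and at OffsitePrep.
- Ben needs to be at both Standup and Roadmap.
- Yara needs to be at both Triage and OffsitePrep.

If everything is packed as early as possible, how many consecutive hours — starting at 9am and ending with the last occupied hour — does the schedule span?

3 hours

With at most 2 per hour and 5 meetings, at least 3 hours are needed.
3 works (last occupied hour: 11am): for example Triage=9am, OffsitePrep=11am, Kickoff=10am, Roadmap=10am, Standup=9am.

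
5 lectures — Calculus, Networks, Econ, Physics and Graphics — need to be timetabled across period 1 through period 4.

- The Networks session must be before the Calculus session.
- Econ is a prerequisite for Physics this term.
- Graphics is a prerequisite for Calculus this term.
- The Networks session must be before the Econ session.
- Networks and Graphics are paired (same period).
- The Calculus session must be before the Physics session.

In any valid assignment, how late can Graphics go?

Downstream work caps Graphics at period 2.
Graphics at period 2 is achievable: Econ in period 3; Networks in period 2; Calculus in period 3; Physics in period 4; Graphics in period 2.

period 2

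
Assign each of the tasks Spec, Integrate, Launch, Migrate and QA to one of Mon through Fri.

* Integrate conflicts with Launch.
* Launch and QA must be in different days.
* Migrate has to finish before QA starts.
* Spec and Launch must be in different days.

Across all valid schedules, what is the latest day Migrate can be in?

Thu

Downstream work caps Migrate at Thu.
Migrate at Thu is achievable: Migrate -> Thu; QA -> Fri; Spec -> Mon; Launch -> Tue; Integrate -> Mon.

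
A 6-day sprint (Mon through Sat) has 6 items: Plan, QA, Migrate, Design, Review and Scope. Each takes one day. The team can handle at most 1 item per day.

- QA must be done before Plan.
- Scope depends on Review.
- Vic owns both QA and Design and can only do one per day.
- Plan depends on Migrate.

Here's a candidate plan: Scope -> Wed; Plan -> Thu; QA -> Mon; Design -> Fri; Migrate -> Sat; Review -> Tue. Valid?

QA must be done before Plan — holds.
Scope depends on Review — holds.
The team can handle at most 1 item per day — holds.
Vic owns both QA and Design and can only do one per day — holds.
Plan depends on Migrate — violated.

No. Plan depends on Migrate is not satisfied.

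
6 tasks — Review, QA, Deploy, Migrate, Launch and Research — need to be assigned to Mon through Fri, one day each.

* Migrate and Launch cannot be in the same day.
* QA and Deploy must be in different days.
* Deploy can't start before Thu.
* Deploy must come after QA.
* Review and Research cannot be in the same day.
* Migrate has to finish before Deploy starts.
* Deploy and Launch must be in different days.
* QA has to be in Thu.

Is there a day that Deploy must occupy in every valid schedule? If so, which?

Fri

Deploy's window is Thu–Fri.
QA is fixed at Thu, and Deploy can't share a day with QA.
So Deploy must be Fri.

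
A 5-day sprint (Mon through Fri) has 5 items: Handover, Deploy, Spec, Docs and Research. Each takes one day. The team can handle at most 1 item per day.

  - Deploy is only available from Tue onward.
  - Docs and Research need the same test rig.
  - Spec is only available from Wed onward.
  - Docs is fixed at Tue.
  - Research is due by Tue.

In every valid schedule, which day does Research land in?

Research's window is Mon–Tue.
Docs is fixed at Tue, and Research can't share a day with Docs.
So Research must be Mon.

Mon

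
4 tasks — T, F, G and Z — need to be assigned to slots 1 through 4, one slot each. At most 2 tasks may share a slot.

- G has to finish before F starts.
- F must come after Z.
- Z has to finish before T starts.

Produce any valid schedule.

G in 1, Z in 1, F in 2, T in 2

Checking: G(1) before F(2); Z(1) before T(2); Z(1) before F(2); max 2 per slot (cap 2).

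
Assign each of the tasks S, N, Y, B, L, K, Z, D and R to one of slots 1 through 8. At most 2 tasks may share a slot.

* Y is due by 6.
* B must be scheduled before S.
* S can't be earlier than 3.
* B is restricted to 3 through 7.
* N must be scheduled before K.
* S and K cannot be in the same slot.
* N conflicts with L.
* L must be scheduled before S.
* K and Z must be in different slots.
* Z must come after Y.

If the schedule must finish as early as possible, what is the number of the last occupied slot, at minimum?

5

The precedence chain requires at least 2 distinct slots.
With at most 2 per slot and 9 tasks, at least 5 slots are needed.
Propagating the time windows through the other constraints, S can't land before 4, so the schedule must run through at least slot 4.
5 works (last occupied slot: 5): for example Y=1, Z=3, D=4, R=5, N=1, B=3, S=4, K=2, L=2.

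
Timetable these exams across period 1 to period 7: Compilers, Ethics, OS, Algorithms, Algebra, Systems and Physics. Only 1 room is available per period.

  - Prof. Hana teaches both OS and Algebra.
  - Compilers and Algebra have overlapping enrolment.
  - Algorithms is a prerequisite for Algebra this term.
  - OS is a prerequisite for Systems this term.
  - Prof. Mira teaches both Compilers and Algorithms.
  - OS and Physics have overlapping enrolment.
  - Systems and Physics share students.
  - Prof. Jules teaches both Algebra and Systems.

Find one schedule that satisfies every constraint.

OS in period 1, Physics in period 7, Ethics in period 6, Compilers in period 5, Algebra in period 3, Algorithms in period 2, Systems in period 4

Checking: OS(period 1) before Systems(period 4); Algorithms(period 2) before Algebra(period 3); OS(period 1) != Algebra(period 3); Compilers(period 5) != Algebra(period 3); OS(period 1) != Physics(period 7); Compilers(period 5) != Algorithms(period 2); Algebra(period 3) != Systems(period 4); Systems(period 4) != Physics(period 7); max 1 per period (cap 1).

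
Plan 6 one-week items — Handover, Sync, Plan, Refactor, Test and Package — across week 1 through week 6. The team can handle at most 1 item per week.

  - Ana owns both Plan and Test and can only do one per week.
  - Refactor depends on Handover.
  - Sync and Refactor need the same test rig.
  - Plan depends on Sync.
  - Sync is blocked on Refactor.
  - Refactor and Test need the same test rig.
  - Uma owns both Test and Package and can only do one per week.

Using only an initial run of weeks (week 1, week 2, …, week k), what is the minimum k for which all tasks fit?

The precedence chain requires at least 4 distinct weeks.
With at most 1 per week and 6 tasks, at least 6 weeks are needed.
6 works (last occupied week: week 6): for example Test -> week 5, Plan -> week 4, Refactor -> week 2, Package -> week 6, Handover -> week 1, Sync -> week 3.

6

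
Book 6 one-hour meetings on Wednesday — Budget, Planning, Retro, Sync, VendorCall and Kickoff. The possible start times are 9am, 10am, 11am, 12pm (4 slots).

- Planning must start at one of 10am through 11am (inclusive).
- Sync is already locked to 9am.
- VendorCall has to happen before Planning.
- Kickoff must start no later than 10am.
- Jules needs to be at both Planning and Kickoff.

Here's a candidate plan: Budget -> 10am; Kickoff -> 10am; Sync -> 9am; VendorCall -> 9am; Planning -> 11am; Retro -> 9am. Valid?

Yes, all constraints hold

Sync is already locked to 9am — holds.
Kickoff must start no later than 10am — holds.
Jules needs to be at both Planning and Kickoff — holds.
VendorCall has to happen before Planning — holds.
Planning must start at one of 10am through 11am (inclusive) — holds.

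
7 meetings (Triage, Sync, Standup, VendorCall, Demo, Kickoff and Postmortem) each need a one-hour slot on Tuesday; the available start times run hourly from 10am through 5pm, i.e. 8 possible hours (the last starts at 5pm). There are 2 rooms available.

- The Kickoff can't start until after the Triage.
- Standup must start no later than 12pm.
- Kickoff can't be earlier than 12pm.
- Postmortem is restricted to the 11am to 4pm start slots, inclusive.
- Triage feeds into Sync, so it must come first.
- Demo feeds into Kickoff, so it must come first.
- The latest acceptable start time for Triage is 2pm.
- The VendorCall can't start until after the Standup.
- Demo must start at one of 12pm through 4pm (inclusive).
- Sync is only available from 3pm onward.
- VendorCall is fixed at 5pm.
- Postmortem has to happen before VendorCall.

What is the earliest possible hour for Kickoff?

1pm

Kickoff is available from 12pm; precedence pushes Kickoff to at least 1pm.
Kickoff at 1pm is achievable: VendorCall=5pm, Postmortem=11am, Sync=3pm, Triage=10am, Demo=12pm, Standup=10am, Kickoff=1pm.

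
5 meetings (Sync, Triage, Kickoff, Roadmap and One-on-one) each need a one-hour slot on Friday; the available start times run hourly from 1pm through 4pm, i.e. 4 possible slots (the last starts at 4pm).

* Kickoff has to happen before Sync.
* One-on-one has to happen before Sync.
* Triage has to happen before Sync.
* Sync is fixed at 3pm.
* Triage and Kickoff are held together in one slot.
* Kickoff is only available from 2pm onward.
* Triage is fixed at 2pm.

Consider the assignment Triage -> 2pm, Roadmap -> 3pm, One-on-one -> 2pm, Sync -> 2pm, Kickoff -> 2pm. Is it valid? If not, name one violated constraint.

No — it violates: Sync is fixed at 3pm

Triage has to happen before Sync — violated.
One-on-one has to happen before Sync — violated.
Sync is fixed at 3pm — violated.
Triage is fixed at 2pm — holds.
Kickoff has to happen before Sync — violated.
Kickoff is only available from 2pm onward — holds.
Triage and Kickoff are held together in one slot — holds.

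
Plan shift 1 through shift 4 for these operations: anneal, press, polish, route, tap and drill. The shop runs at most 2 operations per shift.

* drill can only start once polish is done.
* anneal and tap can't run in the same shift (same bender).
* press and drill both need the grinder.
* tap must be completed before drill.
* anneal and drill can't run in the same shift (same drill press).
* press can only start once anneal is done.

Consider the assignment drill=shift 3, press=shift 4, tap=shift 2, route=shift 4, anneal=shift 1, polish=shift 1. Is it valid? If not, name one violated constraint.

Yes

press and drill both need the grinder — holds.
The shop runs at most 2 operations per shift — holds.
drill can only start once polish is done — holds.
anneal and drill can't run in the same shift (same drill press) — holds.
press can only start once anneal is done — holds.
tap must be completed before drill — holds.
anneal and tap can't run in the same shift (same bender) — holds.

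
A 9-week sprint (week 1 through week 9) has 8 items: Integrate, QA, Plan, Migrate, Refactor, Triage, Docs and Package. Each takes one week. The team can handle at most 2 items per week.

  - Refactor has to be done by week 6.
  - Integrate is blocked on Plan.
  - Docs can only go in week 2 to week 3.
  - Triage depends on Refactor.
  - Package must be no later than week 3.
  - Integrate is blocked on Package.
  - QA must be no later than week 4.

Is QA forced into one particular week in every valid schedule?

QA can be week 1 (e.g. Docs in week 2, Migrate in week 4, Integrate in week 4, Package in week 1, Triage in week 3, Refactor in week 2, QA in week 1, Plan in week 3) or week 2 (e.g. Migrate in week 4, Integrate in week 4, Triage in week 3, Package in week 1, Refactor in week 1, QA in week 2, Docs in week 2, Plan in week 3).

No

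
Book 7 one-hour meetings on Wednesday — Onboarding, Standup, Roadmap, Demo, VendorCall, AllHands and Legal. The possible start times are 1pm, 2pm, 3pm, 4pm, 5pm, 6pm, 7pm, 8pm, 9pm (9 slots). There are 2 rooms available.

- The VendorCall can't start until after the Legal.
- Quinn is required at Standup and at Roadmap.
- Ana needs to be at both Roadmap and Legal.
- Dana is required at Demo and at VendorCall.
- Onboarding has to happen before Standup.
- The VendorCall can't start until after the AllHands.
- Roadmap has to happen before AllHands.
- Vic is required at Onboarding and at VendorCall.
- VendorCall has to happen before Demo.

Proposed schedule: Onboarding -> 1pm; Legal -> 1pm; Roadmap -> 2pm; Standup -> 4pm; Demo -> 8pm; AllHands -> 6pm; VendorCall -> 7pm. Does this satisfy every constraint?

Yes

Roadmap has to happen before AllHands — holds.
Quinn is required at Standup and at Roadmap — holds.
The VendorCall can't start until after the Legal — holds.
Ana needs to be at both Roadmap and Legal — holds.
Vic is required at Onboarding and at VendorCall — holds.
There are 2 rooms available — holds.
The VendorCall can't start until after the AllHands — holds.
VendorCall has to happen before Demo — holds.
Dana is required at Demo and at VendorCall — holds.
Onboarding has to happen before Standup — holds.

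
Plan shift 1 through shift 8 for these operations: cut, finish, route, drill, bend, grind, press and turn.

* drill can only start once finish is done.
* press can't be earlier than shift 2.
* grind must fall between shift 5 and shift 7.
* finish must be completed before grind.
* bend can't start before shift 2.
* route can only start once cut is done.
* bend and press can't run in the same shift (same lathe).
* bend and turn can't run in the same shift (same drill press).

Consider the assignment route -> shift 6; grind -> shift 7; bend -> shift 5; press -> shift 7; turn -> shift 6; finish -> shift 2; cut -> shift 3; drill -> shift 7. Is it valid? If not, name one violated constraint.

route can only start once cut is done — holds.
finish must be completed before grind — holds.
bend can't start before shift 2 — holds.
bend and turn can't run in the same shift (same drill press) — holds.
drill can only start once finish is done — holds.
grind must fall between shift 5 and shift 7 — holds.
bend and press can't run in the same shift (same lathe) — holds.
press can't be earlier than shift 2 — holds.

Valid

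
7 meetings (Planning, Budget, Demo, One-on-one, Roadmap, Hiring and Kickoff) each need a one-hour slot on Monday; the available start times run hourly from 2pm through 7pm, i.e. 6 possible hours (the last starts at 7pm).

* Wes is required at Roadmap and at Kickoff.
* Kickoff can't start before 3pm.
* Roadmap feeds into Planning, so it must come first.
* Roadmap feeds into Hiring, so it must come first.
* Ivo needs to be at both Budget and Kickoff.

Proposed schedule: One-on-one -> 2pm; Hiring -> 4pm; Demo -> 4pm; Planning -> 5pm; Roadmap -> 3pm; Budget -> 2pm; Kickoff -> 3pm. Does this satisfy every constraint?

Roadmap feeds into Hiring, so it must come first — holds.
Kickoff can't start before 3pm — holds.
Ivo needs to be at both Budget and Kickoff — holds.
Wes is required at Roadmap and at Kickoff — violated.
Roadmap feeds into Planning, so it must come first — holds.

No — it violates: Wes is required at Roadmap and at Kickoff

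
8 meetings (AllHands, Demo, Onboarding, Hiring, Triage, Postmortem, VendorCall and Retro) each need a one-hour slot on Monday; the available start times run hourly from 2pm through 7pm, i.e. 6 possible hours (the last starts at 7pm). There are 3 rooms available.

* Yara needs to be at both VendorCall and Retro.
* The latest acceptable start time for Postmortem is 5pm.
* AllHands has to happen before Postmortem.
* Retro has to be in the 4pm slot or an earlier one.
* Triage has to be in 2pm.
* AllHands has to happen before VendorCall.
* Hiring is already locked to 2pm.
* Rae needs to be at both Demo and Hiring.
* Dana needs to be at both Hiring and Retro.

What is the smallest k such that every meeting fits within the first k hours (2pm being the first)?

The precedence chain requires at least 2 distinct hours.
With at most 3 per hour and 8 meetings, at least 3 hours are needed.
3 works (last occupied hour: 4pm): for example Demo in 3pm; Onboarding in 4pm; Retro in 4pm; Triage in 2pm; Hiring in 2pm; Postmortem in 3pm; AllHands in 2pm; VendorCall in 3pm.

3 hours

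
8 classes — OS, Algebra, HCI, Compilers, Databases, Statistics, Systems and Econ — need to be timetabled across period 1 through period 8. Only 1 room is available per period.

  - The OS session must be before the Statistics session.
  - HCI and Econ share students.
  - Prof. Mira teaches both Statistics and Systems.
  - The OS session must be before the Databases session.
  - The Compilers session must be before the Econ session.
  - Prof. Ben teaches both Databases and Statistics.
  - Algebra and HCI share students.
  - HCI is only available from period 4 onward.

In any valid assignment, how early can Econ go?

Precedence pushes Econ to at least period 2.
Econ at period 2 is achievable: OS=period 3, Systems=period 8, Algebra=period 7, Econ=period 2, HCI=period 4, Statistics=period 6, Compilers=period 1, Databases=period 5.

period 2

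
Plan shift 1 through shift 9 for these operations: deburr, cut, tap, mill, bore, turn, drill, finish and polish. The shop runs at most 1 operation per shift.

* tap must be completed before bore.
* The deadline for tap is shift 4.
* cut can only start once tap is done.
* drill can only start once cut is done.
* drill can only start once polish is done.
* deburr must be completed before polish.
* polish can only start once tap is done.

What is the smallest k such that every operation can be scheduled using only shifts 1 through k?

The precedence chain requires at least 3 distinct shifts.
With at most 1 per shift and 9 operations, at least 9 shifts are needed.
9 works (last occupied shift: shift 9): for example cut=shift 4, bore=shift 6, tap=shift 1, finish=shift 9, mill=shift 7, polish=shift 3, deburr=shift 2, drill=shift 5, turn=shift 8.

9 shifts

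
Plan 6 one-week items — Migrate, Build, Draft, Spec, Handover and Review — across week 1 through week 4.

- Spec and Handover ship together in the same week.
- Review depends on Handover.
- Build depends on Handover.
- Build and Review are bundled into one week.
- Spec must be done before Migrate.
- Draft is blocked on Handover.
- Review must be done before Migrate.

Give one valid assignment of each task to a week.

Build in week 2; Handover in week 1; Spec in week 1; Draft in week 2; Migrate in week 3; Review in week 2

Checking: Handover(week 1) before Draft(week 2); Review(week 2) before Migrate(week 3); Handover(week 1) before Build(week 2); Handover(week 1) before Review(week 2); Spec(week 1) before Migrate(week 3); Build = Review = week 2; Spec = Handover = week 1.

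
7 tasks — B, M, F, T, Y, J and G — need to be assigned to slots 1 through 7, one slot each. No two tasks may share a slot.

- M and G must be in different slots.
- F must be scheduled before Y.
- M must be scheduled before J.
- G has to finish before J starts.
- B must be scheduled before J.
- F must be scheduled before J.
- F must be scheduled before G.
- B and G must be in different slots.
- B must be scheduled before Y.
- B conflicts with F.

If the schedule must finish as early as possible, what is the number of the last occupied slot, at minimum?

The precedence chain requires at least 3 distinct slots.
With at most 1 per slot and 7 tasks, at least 7 slots are needed.
7 works (last occupied slot: 7): for example T=7, Y=6, J=5, B=2, G=3, F=1, M=4.

7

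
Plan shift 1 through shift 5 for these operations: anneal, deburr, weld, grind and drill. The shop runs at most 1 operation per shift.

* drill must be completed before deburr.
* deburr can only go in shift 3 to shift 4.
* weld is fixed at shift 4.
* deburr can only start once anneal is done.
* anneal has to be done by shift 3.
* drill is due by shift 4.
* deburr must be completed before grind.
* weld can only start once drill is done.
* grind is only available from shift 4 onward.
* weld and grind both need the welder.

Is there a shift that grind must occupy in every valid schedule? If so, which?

grind's window is shift 4–shift 5.
weld is fixed at shift 4, and grind can't share a shift with weld.
So grind must be shift 5.

shift 5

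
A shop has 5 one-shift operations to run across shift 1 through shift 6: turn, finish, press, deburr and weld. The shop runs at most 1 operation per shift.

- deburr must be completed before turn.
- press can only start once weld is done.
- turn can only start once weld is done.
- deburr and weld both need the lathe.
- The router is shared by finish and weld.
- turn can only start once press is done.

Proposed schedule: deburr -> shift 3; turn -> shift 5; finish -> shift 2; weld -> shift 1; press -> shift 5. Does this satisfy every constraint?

deburr must be completed before turn — holds.
turn can only start once press is done — violated.
The shop runs at most 1 operation per shift — violated.
The router is shared by finish and weld — holds.
deburr and weld both need the lathe — holds.
turn can only start once weld is done — holds.
press can only start once weld is done — holds.

No. The shop runs at most 1 operation per shift is not satisfied.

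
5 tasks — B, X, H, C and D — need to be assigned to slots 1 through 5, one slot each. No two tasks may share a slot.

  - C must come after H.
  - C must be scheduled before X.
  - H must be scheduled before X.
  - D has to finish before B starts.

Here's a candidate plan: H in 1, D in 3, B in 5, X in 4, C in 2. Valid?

C must come after H — holds.
D has to finish before B starts — holds.
No two tasks may share a slot — holds.
C must be scheduled before X — holds.
H must be scheduled before X — holds.

Yes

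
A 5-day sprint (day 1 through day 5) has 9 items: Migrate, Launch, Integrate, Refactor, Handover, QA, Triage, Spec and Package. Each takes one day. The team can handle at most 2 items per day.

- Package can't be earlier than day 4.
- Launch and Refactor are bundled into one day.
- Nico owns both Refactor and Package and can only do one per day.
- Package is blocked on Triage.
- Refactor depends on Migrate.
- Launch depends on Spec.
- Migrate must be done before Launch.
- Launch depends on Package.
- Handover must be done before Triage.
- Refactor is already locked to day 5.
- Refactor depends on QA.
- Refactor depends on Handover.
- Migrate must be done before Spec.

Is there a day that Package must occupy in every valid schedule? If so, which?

Package's window is day 4–day 5.
Refactor is fixed at day 5, and Package can't share a day with Refactor.
So Package must be day 4.

day 4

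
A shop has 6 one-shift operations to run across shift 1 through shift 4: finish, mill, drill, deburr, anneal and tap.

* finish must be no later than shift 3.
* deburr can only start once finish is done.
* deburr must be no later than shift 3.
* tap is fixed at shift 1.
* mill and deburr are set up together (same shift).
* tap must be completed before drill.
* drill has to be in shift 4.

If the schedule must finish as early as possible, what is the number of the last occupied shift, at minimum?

The precedence chain requires at least 2 distinct shifts.
drill can't be placed before shift 4, so the schedule must run through at least shift 4.
4 works (last occupied shift: shift 4): for example tap=shift 1; mill=shift 2; anneal=shift 1; deburr=shift 2; drill=shift 4; finish=shift 1.

4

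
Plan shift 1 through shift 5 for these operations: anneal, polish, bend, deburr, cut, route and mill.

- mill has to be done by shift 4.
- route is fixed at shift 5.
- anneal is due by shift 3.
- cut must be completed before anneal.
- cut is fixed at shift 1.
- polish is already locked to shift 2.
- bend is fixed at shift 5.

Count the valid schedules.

40

Splitting on anneal: it can be shift 2 (20), shift 3 (20). Listing each branch's schedules as (polish, bend, deburr, cut, route, mill) by shift number:
anneal=shift 2: (2,5,1,1,5,1) (2,5,1,1,5,2) (2,5,1,1,5,3) (2,5,1,1,5,4) (2,5,2,1,5,1) (2,5,2,1,5,2) (2,5,2,1,5,3) (2,5,2,1,5,4) (2,5,3,1,5,1) (2,5,3,1,5,2) (2,5,3,1,5,3) (2,5,3,1,5,4) (2,5,4,1,5,1) (2,5,4,1,5,2) (2,5,4,1,5,3) (2,5,4,1,5,4) (2,5,5,1,5,1) (2,5,5,1,5,2) (2,5,5,1,5,3) (2,5,5,1,5,4) — 20.
anneal=shift 3: (2,5,1,1,5,1) (2,5,1,1,5,2) (2,5,1,1,5,3) (2,5,1,1,5,4) (2,5,2,1,5,1) (2,5,2,1,5,2) (2,5,2,1,5,3) (2,5,2,1,5,4) (2,5,3,1,5,1) (2,5,3,1,5,2) (2,5,3,1,5,3) (2,5,3,1,5,4) (2,5,4,1,5,1) (2,5,4,1,5,2) (2,5,4,1,5,3) (2,5,4,1,5,4) (2,5,5,1,5,1) (2,5,5,1,5,2) (2,5,5,1,5,3) (2,5,5,1,5,4) — 20.
Summing: 20 + 20 = 40.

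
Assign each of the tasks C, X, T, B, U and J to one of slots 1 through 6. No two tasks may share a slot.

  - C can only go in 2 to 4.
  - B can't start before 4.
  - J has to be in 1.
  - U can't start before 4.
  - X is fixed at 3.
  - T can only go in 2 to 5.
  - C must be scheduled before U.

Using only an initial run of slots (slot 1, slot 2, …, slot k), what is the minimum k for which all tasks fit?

The precedence chain requires at least 2 distinct slots.
With at most 1 per slot and 6 tasks, at least 6 slots are needed.
B can't be placed before 4, so the schedule must run through at least slot 4.
6 works (last occupied slot: 6): for example B -> 6; C -> 2; T -> 5; J -> 1; X -> 3; U -> 4.

6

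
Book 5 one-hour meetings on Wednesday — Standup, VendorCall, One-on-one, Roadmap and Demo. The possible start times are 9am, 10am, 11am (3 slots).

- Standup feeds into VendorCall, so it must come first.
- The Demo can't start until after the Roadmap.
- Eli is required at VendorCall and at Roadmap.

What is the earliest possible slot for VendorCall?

10am

Precedence pushes VendorCall to at least 10am.
VendorCall at 10am is achievable: Standup in 9am; VendorCall in 10am; Roadmap in 9am; One-on-one in 9am; Demo in 10am.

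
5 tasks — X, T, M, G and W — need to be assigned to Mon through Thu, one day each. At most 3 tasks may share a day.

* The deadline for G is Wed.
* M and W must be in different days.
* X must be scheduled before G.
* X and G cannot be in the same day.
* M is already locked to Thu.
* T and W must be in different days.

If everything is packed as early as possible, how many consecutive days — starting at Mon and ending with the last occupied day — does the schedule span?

The precedence chain requires at least 2 distinct days.
With at most 3 per day and 5 tasks, at least 2 days are needed.
M can't be placed before Thu — that is day 4 counting from Mon — so the schedule must run through at least 4 days.
4 works (last occupied day: Thu): for example X -> Mon; W -> Tue; M -> Thu; G -> Tue; T -> Mon.

4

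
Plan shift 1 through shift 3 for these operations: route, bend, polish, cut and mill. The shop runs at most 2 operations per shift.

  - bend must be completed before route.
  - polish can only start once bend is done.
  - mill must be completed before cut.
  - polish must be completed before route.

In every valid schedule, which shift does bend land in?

Downstream work caps bend at shift 1.
So bend is pinned to shift 1.

shift 1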